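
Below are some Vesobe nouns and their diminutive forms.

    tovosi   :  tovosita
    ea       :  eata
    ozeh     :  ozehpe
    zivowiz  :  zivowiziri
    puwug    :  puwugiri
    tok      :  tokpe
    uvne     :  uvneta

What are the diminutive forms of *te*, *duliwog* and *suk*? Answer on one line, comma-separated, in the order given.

The alternation tracks the final sound of the stem — -pe when the stem ends in a voiceless consonant (*ozeh*, *tok*); -iri when the stem ends in a voiced consonant (*zivowiz*, *puwug*); -ta when the stem ends in a vowel (*tovosi*, *ea*, *uvne*).
*te*: final sound = /e/, a vowel → -ta → *teta*.
The final sound of *duliwog* is /g/, which is a voiced consonant, so the suffix is -iri, giving *duliwogiri*.
The final sound of *suk* is /k/, which is a voiceless consonant, so the suffix is -pe, giving *sukpe*.

teta, duliwogiri, sukpe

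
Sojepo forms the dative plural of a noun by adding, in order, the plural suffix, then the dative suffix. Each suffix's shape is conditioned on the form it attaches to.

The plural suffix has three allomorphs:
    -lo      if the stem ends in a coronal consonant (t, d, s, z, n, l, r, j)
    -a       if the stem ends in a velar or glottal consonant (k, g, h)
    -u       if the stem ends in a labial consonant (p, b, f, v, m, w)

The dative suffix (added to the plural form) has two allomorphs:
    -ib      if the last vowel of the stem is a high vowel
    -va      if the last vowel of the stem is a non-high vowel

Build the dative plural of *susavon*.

Since the final consonant of *susavon* is /n/ (coronal), it takes -lo, giving *susavonlo*.
The last vowel of the plural form *susavonlo* is /o/, which is a non-high vowel, so the dative suffix is -va, giving *susavonlova*.

susavonlova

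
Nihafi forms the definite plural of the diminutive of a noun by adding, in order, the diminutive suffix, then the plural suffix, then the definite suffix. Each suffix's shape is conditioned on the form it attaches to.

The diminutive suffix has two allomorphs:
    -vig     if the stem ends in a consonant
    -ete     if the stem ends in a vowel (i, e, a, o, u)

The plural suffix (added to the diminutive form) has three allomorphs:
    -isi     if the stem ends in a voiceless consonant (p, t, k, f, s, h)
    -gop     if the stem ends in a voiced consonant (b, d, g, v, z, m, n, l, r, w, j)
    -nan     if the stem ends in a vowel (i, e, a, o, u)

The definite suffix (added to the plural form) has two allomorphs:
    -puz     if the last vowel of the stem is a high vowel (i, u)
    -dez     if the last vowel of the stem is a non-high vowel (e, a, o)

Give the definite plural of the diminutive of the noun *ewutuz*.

ewutuzviggopdez

The final sound of *ewutuz* is /z/, which is a consonant, so the diminutive suffix is -vig, giving *ewutuzvig*.
The diminutive form *ewutuzvig*: final sound = /g/, a voiced consonant → -gop → *ewutuzviggop*.
The last vowel of the plural form *ewutuzviggop* is /o/, which is a non-high vowel, so the definite suffix is -dez, giving *ewutuzviggopdez*.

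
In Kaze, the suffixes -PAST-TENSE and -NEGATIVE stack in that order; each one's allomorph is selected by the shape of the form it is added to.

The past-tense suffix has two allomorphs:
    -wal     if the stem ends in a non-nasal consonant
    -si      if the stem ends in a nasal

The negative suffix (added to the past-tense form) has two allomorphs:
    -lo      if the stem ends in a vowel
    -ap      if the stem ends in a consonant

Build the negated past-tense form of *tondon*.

tondonsilo

*tondon*: final consonant = /n/, a nasal → -si → *tondonsi*.
Since the final sound of the past-tense form *tondonsi* is /i/ (a vowel), it takes -lo, giving *tondonsilo*.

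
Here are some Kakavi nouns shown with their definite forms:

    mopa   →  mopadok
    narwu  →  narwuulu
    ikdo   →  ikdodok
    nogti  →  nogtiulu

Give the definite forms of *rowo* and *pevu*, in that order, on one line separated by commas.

The suffix is conditioned by the last vowel: -ulu when the last vowel of the stem is a high vowel (*narwu*, *nogti*); -dok when the last vowel of the stem is a non-high vowel (*mopa*, *ikdo*).
The last vowel of *rowo* is /o/, which is a non-high vowel, so the suffix is -dok, giving *rowodok*.
The last vowel of *pevu* is /u/, which is a high vowel, so the suffix is -ulu, giving *pevuulu*.

rowodok, pevuulu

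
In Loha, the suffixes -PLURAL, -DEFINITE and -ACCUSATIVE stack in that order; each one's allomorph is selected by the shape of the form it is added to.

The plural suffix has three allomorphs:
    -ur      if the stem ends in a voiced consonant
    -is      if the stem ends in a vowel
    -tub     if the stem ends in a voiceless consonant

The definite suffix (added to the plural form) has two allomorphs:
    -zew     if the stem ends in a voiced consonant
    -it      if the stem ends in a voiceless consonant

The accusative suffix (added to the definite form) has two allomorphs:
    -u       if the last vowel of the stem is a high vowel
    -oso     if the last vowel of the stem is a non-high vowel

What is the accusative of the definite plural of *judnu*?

Since the final sound of *judnu* is /u/ (a vowel), it takes -is, giving *judnuis*.
The final consonant of the plural form *judnuis* is /s/, which is voiceless, so the definite suffix is -it, giving *judnuisit*.
The definite form *judnuisit* — last vowel /i/ (a high vowel) → -u → *judnuisitu*.

judnuisitu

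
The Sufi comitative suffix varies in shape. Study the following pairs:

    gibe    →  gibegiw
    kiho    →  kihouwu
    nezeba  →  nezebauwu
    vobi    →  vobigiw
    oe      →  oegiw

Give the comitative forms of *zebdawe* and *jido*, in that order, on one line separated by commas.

The alternation tracks the last vowel of the stem — -giw when the last vowel of the stem is a front vowel (*gibe*, *vobi*, *oe*); -uwu when the last vowel of the stem is a back vowel (*kiho*, *nezeba*).
The last vowel of *zebdawe* is /e/, which is a front vowel, so the suffix is -giw, giving *zebdawegiw*.
Since the last vowel of *jido* is /o/ (a back vowel), it takes -uwu, giving *jidouwu*.

zebdawegiw, jidouwu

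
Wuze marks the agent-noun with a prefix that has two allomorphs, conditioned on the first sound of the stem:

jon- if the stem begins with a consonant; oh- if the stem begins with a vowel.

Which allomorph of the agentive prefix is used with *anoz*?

*anoz* — first sound /a/ (a vowel) → oh-.

oh-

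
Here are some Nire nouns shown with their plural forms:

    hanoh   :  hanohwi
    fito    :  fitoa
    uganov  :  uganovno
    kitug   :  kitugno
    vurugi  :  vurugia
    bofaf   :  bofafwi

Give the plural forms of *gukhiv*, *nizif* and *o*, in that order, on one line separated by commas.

gukhivno, nizifwi, oa

Looking at the final sound of each stem: -wi when the stem ends in a voiceless consonant (*hanoh*, *bofaf*); -no when the stem ends in a voiced consonant (*uganov*, *kitug*); -a when the stem ends in a vowel (*fito*, *vurugi*).
*gukhiv*: final sound = /v/, a voiced consonant → -no → *gukhivno*.
*nizif* — final sound /f/ (a voiceless consonant) → -wi → *nizifwi*.
*o*: final sound = /o/, a vowel → -a → *oa*.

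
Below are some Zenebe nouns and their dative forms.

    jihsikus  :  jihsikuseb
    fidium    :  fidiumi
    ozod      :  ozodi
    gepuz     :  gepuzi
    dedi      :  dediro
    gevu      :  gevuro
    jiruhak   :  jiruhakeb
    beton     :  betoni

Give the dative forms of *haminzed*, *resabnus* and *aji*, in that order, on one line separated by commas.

The suffix is conditioned by the final sound: -eb when the stem ends in a voiceless consonant (*jihsikus*, *jiruhak*); -i when the stem ends in a voiced consonant (*fidium*, *ozod*, *gepuz*, *beton*); -ro when the stem ends in a vowel (*dedi*, *gevu*).
*haminzed* — final sound /d/ (a voiced consonant) → -i → *haminzedi*.
The final sound of *resabnus* is /s/, which is a voiceless consonant, so the suffix is -eb, giving *resabnuseb*.
The final sound of *aji* is /i/, which is a vowel, so the suffix is -ro, giving *ajiro*.

haminzedi, resabnuseb, ajiro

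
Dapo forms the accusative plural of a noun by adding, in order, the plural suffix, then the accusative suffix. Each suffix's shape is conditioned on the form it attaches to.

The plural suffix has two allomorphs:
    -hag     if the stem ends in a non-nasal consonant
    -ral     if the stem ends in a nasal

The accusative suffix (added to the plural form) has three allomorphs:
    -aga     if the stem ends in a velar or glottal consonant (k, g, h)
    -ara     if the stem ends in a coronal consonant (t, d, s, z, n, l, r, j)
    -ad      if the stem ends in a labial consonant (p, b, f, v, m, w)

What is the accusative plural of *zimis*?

*zimis*: final consonant = /s/, non-nasal → -hag → *zimishag*.
The final consonant of the plural form *zimishag* is /g/, which is velar/glottal, so the accusative suffix is -aga, giving *zimishagaga*.

zimishagaga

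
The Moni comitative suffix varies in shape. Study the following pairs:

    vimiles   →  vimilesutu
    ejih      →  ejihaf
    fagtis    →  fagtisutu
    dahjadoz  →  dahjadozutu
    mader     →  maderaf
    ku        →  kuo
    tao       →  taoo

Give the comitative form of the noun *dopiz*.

The suffix is conditioned by the final sound: -utu when the stem ends in a sibilant (*vimiles*, *fagtis*, *dahjadoz*); -af when the stem ends in a non-sibilant consonant (*ejih*, *mader*); -o when the stem ends in a vowel (*ku*, *tao*).
Since the final sound of *dopiz* is /z/ (a sibilant), it takes -utu, giving *dopizutu*.

dopizutu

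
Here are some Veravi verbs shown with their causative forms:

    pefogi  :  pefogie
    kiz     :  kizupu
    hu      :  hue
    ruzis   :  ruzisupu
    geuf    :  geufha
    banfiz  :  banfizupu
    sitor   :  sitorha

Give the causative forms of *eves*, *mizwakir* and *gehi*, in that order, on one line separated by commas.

The alternation tracks the final sound of the stem — -upu when the stem ends in a sibilant (*kiz*, *ruzis*, *banfiz*); -ha when the stem ends in a non-sibilant consonant (*geuf*, *sitor*); -e when the stem ends in a vowel (*pefogi*, *hu*).
Since the final sound of *eves* is /s/ (a sibilant), it takes -upu, giving *evesupu*.
*mizwakir*: final sound = /r/, a non-sibilant consonant → -ha → *mizwakirha*.
*gehi*: final sound = /i/, a vowel → -e → *gehie*.

evesupu, mizwakirha, gehie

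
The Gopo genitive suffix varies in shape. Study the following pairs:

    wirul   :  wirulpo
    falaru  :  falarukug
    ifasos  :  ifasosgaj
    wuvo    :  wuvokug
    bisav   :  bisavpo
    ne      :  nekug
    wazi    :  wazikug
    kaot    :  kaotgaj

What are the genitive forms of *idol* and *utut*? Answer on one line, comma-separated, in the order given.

The suffix is conditioned by the final sound: -gaj when the stem ends in a voiceless consonant (*ifasos*, *kaot*); -po when the stem ends in a voiced consonant (*wirul*, *bisav*); -kug when the stem ends in a vowel (*falaru*, *wuvo*, *ne*, *wazi*).
*idol*: final sound = /l/, a voiced consonant → -po → *idolpo*.
Since the final sound of *utut* is /t/ (a voiceless consonant), it takes -gaj, giving *ututgaj*.

idolpo, ututgaj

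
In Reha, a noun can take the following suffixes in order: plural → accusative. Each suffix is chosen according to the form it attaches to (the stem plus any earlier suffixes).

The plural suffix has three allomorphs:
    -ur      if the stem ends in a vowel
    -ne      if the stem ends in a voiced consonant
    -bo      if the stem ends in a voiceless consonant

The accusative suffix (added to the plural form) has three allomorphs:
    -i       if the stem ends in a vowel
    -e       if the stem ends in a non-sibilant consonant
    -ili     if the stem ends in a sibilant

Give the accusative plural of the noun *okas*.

The final sound of *okas* is /s/, which is a voiceless consonant, so the plural suffix is -bo, giving *okasbo*.
The plural form *okasbo* — final sound /o/ (a vowel) → -i → *okasboi*.

okasboi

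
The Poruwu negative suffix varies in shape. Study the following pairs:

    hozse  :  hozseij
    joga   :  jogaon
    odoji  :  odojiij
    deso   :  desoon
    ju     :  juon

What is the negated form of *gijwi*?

gijwiij

The suffix is conditioned by the last vowel: -ij when the last vowel of the stem is a front vowel (*hozse*, *odoji*); -on when the last vowel of the stem is a back vowel (*joga*, *deso*, *ju*).
*gijwi* — last vowel /i/ (a front vowel) → -ij → *gijwiij*.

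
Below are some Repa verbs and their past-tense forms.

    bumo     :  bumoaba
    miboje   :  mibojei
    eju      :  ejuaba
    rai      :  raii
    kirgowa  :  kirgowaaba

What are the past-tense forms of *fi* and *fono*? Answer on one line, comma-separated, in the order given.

The alternation tracks the last vowel of the stem — -i when the last vowel of the stem is a front vowel (*miboje*, *rai*); -aba when the last vowel of the stem is a back vowel (*bumo*, *eju*, *kirgowa*).
Since the last vowel of *fi* is /i/ (a front vowel), it takes -i, giving *fii*.
The last vowel of *fono* is /o/, which is a back vowel, so the suffix is -aba, giving *fonoaba*.

fii, fonoaba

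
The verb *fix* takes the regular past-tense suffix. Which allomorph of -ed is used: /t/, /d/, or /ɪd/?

/t/

The stem *fix* ends in a voiceless consonant other than /t/.
The -ed suffix is realized as /ɪd/ after /t, d/; as /t/ after other voiceless consonants; and as /d/ after other voiced sounds.
So -ed on *fix* is pronounced /t/.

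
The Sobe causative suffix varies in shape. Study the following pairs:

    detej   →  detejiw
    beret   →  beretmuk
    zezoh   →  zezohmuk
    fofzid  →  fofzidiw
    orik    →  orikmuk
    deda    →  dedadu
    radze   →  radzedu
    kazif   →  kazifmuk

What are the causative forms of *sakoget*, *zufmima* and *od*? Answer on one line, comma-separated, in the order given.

sakogetmuk, zufmimadu, odiw

The alternation tracks the final sound of the stem — -muk when the stem ends in a voiceless consonant (*beret*, *zezoh*, *orik*, *kazif*); -iw when the stem ends in a voiced consonant (*detej*, *fofzid*); -du when the stem ends in a vowel (*deda*, *radze*).
Since the final sound of *sakoget* is /t/ (a voiceless consonant), it takes -muk, giving *sakogetmuk*.
Since the final sound of *zufmima* is /a/ (a vowel), it takes -du, giving *zufmimadu*.
*od*: final sound = /d/, a voiced consonant → -iw → *odiw*.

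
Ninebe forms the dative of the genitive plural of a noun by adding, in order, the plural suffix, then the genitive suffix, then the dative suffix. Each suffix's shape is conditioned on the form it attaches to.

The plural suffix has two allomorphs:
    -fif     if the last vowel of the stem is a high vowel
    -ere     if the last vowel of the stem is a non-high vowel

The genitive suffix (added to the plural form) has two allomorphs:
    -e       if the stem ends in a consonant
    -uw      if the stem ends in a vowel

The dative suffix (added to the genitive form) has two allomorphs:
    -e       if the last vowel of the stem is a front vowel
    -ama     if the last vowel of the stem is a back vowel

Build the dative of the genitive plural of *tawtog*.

*tawtog*: last vowel = /o/, a non-high vowel → -ere → *tawtogere*.
Since the final sound of the plural form *tawtogere* is /e/ (a vowel), it takes -uw, giving *tawtogereuw*.
The genitive form *tawtogereuw*: last vowel = /u/, a back vowel → -ama → *tawtogereuwama*.

tawtogereuwama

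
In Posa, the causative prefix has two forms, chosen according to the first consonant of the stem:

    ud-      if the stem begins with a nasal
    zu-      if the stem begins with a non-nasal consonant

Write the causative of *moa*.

udmoa

*moa* — first consonant /m/ (a nasal) → ud- → *udmoa*.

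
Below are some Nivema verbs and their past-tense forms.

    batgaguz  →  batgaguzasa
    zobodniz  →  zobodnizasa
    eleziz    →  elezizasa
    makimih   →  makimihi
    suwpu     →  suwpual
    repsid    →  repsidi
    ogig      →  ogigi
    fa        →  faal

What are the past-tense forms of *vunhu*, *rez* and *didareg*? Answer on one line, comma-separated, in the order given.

vunhual, rezasa, didaregi

The pattern is sibilance of the final sound: -asa when the stem ends in a sibilant (*batgaguz*, *zobodniz*, *eleziz*); -i when the stem ends in a non-sibilant consonant (*makimih*, *repsid*, *ogig*); -al when the stem ends in a vowel (*suwpu*, *fa*).
Since the final sound of *vunhu* is /u/ (a vowel), it takes -al, giving *vunhual*.
*rez*: final sound = /z/, a sibilant → -asa → *rezasa*.
*didareg* — final sound /g/ (a non-sibilant consonant) → -i → *didaregi*.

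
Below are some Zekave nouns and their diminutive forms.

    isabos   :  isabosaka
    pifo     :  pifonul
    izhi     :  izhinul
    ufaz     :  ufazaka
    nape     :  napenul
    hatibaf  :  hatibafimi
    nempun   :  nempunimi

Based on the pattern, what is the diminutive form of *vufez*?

vufezaka

The pattern is sibilance of the final sound: -aka when the stem ends in a sibilant (*isabos*, *ufaz*); -imi when the stem ends in a non-sibilant consonant (*hatibaf*, *nempun*); -nul when the stem ends in a vowel (*pifo*, *izhi*, *nape*).
The final sound of *vufez* is /z/, which is a sibilant, so the suffix is -aka, giving *vufezaka*.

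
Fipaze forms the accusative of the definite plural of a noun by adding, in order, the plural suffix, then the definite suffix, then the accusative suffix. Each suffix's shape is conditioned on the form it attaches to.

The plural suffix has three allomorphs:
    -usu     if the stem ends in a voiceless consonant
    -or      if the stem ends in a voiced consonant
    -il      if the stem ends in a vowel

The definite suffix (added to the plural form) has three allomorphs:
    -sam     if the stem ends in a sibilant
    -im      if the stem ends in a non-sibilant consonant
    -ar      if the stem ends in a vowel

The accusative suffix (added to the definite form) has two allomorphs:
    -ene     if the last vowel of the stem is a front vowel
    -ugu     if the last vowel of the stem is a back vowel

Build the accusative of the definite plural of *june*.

juneilimene

Since the final sound of *june* is /e/ (a vowel), it takes -il, giving *juneil*.
Since the final sound of the plural form *juneil* is /l/ (a non-sibilant consonant), it takes -im, giving *juneilim*.
The definite form *juneilim*: last vowel = /i/, a front vowel → -ene → *juneilimene*.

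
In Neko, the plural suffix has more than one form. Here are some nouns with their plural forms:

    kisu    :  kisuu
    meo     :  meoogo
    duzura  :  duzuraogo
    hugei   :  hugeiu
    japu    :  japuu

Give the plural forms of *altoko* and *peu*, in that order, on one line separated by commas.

altokoogo, peuu

The alternation tracks the last vowel of the stem — -u when the last vowel of the stem is a high vowel (*kisu*, *hugei*, *japu*); -ogo when the last vowel of the stem is a non-high vowel (*meo*, *duzura*).
*altoko*: last vowel = /o/, a non-high vowel → -ogo → *altokoogo*.
Since the last vowel of *peu* is /u/ (a high vowel), it takes -u, giving *peuu*.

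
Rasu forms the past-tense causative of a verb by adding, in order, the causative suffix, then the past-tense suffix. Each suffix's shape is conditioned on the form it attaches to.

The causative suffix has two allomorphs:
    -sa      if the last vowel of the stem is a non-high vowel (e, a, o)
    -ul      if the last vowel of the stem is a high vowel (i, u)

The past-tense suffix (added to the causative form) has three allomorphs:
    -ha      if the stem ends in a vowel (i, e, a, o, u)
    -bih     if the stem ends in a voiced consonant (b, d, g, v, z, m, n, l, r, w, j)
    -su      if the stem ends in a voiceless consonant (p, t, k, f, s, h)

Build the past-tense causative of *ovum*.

ovumulbih

*ovum* — last vowel /u/ (a high vowel) → -ul → *ovumul*.
The causative form *ovumul* — final sound /l/ (a voiced consonant) → -bih → *ovumulbih*.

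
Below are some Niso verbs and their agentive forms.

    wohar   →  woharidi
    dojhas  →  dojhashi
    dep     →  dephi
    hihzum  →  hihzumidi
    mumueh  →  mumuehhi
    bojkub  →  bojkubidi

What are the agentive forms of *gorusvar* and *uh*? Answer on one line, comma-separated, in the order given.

gorusvaridi, uhhi

The pattern is voicing of the final consonant: -hi when the stem ends in a voiceless consonant (*dojhas*, *dep*, *mumueh*); -idi when the stem ends in a voiced consonant (*wohar*, *hihzum*, *bojkub*).
The final consonant of *gorusvar* is /r/, which is voiced, so the suffix is -idi, giving *gorusvaridi*.
*uh*: final consonant = /h/, voiceless → -hi → *uhhi*.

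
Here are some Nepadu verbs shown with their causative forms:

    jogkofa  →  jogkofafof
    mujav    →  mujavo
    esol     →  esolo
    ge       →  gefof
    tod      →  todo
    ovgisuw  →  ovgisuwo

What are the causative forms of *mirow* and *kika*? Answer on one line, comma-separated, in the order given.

The suffix is conditioned by the final sound: -o when the stem ends in a consonant (*mujav*, *esol*, *tod*, *ovgisuw*); -fof when the stem ends in a vowel (*jogkofa*, *ge*).
The final sound of *mirow* is /w/, which is a consonant, so the suffix is -o, giving *mirowo*.
Since the final sound of *kika* is /a/ (a vowel), it takes -fof, giving *kikafof*.

mirowo, kikafof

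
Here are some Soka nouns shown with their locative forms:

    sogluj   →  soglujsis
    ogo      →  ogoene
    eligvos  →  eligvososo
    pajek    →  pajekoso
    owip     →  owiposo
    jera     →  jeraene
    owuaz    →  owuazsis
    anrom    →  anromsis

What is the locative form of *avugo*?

The pattern is voicing of the final sound: -oso when the stem ends in a voiceless consonant (*eligvos*, *pajek*, *owip*); -sis when the stem ends in a voiced consonant (*sogluj*, *owuaz*, *anrom*); -ene when the stem ends in a vowel (*ogo*, *jera*).
*avugo* — final sound /o/ (a vowel) → -ene → *avugoene*.

avugoene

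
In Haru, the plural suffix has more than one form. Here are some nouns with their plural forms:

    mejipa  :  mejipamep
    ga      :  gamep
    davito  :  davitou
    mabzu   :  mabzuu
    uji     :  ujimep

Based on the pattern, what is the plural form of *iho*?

ihou

The suffix is conditioned by the last vowel: -u when the last vowel of the stem is a rounded vowel (*davito*, *mabzu*); -mep when the last vowel of the stem is an unrounded vowel (*mejipa*, *ga*, *uji*).
*iho*: last vowel = /o/, a rounded vowel → -u → *ihou*.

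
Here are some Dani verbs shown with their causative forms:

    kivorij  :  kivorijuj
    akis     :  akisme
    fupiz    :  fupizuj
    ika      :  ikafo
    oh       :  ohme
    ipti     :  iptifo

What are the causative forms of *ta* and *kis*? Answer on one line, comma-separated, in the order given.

The alternation tracks the final sound of the stem — -me when the stem ends in a voiceless consonant (*akis*, *oh*); -uj when the stem ends in a voiced consonant (*kivorij*, *fupiz*); -fo when the stem ends in a vowel (*ika*, *ipti*).
*ta* — final sound /a/ (a vowel) → -fo → *tafo*.
The final sound of *kis* is /s/, which is a voiceless consonant, so the suffix is -me, giving *kisme*.

tafo, kisme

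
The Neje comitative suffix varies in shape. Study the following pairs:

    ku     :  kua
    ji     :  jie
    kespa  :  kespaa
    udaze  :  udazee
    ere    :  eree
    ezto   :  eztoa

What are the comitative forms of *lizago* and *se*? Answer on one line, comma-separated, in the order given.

The alternation tracks the last vowel of the stem — -e when the last vowel of the stem is a front vowel (*ji*, *udaze*, *ere*); -a when the last vowel of the stem is a back vowel (*ku*, *kespa*, *ezto*).
The last vowel of *lizago* is /o/, which is a back vowel, so the suffix is -a, giving *lizagoa*.
*se* — last vowel /e/ (a front vowel) → -e → *see*.

lizagoa, see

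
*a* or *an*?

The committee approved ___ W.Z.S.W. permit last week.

The indefinite article is chosen by the initial *sound* of the following word, not its spelling.
The initialism *W.Z.S.W.* is read letter by letter; the first letter, W, is pronounced /ˈdʌbəl.juː/, which begins with a consonant sound.
So the article is *a*: The committee approved a W.Z.S.W. permit last week.

a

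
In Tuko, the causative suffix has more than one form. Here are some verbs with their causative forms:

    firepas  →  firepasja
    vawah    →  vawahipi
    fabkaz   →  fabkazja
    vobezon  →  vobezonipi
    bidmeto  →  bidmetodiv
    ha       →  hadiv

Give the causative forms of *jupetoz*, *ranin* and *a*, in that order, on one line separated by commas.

jupetozja, raninipi, adiv

The pattern is sibilance of the final sound: -ja when the stem ends in a sibilant (*firepas*, *fabkaz*); -ipi when the stem ends in a non-sibilant consonant (*vawah*, *vobezon*); -div when the stem ends in a vowel (*bidmeto*, *ha*).
Since the final sound of *jupetoz* is /z/ (a sibilant), it takes -ja, giving *jupetozja*.
*ranin* — final sound /n/ (a non-sibilant consonant) → -ipi → *raninipi*.
*a* — final sound /a/ (a vowel) → -div → *adiv*.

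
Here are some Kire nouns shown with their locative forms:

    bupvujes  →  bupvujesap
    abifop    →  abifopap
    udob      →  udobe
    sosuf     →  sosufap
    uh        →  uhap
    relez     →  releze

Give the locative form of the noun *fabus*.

fabusap

The pattern is voicing of the final consonant: -ap when the stem ends in a voiceless consonant (*bupvujes*, *abifop*, *sosuf*, *uh*); -e when the stem ends in a voiced consonant (*udob*, *relez*).
*fabus*: final consonant = /s/, voiceless → -ap → *fabusap*.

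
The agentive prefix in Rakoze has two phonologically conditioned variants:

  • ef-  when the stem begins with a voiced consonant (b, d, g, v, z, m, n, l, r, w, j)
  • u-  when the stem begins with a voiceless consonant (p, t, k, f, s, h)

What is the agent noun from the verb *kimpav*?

ukimpav

The first consonant of *kimpav* is /k/, which is voiceless, so the prefix is u-, giving *ukimpav*.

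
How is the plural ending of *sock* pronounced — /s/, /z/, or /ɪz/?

/s/

The stem *sock* ends in a voiceless non-sibilant consonant.
The plural suffix surfaces as /ɪz/ after sibilants, /s/ after other voiceless consonants, and /z/ after other voiced sounds.
So the plural -s on *sock* is pronounced /s/.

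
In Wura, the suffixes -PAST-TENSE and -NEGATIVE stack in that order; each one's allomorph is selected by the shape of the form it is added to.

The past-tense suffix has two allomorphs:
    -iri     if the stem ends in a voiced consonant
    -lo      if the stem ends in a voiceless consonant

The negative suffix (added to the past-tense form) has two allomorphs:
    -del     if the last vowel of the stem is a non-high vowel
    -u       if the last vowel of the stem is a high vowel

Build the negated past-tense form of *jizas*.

jizaslodel

*jizas*: final consonant = /s/, voiceless → -lo → *jizaslo*.
The past-tense form *jizaslo* — last vowel /o/ (a non-high vowel) → -del → *jizaslodel*.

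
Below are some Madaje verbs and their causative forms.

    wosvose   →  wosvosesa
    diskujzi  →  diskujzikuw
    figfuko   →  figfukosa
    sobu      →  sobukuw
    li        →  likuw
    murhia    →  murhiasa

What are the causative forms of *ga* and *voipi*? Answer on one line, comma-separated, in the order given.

gasa, voipikuw

The alternation tracks the last vowel of the stem — -kuw when the last vowel of the stem is a high vowel (*diskujzi*, *sobu*, *li*); -sa when the last vowel of the stem is a non-high vowel (*wosvose*, *figfuko*, *murhia*).
The last vowel of *ga* is /a/, which is a non-high vowel, so the suffix is -sa, giving *gasa*.
*voipi* — last vowel /i/ (a high vowel) → -kuw → *voipikuw*.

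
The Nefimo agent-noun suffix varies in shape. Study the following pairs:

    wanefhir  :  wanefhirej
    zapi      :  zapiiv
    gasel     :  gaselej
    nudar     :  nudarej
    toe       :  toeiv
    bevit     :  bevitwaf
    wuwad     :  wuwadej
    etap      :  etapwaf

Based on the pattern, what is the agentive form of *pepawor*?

The pattern is voicing of the final sound: -waf when the stem ends in a voiceless consonant (*bevit*, *etap*); -ej when the stem ends in a voiced consonant (*wanefhir*, *gasel*, *nudar*, *wuwad*); -iv when the stem ends in a vowel (*zapi*, *toe*).
*pepawor* — final sound /r/ (a voiced consonant) → -ej → *pepaworej*.

pepaworej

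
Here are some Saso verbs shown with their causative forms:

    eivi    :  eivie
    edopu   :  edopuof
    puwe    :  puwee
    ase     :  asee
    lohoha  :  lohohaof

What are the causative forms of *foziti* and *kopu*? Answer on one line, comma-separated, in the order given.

fozitie, kopuof

The suffix is conditioned by the last vowel: -e when the last vowel of the stem is a front vowel (*eivi*, *puwe*, *ase*); -of when the last vowel of the stem is a back vowel (*edopu*, *lohoha*).
*foziti* — last vowel /i/ (a front vowel) → -e → *fozitie*.
*kopu* — last vowel /u/ (a back vowel) → -of → *kopuof*.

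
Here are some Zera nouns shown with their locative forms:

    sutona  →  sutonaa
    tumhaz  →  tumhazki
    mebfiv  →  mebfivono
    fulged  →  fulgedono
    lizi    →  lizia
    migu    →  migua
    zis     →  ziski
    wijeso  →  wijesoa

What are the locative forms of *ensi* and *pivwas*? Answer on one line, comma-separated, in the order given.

The suffix is conditioned by the final sound: -ki when the stem ends in a sibilant (*tumhaz*, *zis*); -ono when the stem ends in a non-sibilant consonant (*mebfiv*, *fulged*); -a when the stem ends in a vowel (*sutona*, *lizi*, *migu*, *wijeso*).
*ensi*: final sound = /i/, a vowel → -a → *ensia*.
The final sound of *pivwas* is /s/, which is a sibilant, so the suffix is -ki, giving *pivwaski*.

ensia, pivwaski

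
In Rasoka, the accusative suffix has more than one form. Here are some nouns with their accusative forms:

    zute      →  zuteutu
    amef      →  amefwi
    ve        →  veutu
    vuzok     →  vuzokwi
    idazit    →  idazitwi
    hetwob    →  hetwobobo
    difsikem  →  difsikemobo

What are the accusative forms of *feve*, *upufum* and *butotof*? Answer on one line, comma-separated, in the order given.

The pattern is voicing of the final sound: -wi when the stem ends in a voiceless consonant (*amef*, *vuzok*, *idazit*); -obo when the stem ends in a voiced consonant (*hetwob*, *difsikem*); -utu when the stem ends in a vowel (*zute*, *ve*).
Since the final sound of *feve* is /e/ (a vowel), it takes -utu, giving *feveutu*.
The final sound of *upufum* is /m/, which is a voiced consonant, so the suffix is -obo, giving *upufumobo*.
*butotof*: final sound = /f/, a voiceless consonant → -wi → *butotofwi*.

feveutu, upufumobo, butotofwi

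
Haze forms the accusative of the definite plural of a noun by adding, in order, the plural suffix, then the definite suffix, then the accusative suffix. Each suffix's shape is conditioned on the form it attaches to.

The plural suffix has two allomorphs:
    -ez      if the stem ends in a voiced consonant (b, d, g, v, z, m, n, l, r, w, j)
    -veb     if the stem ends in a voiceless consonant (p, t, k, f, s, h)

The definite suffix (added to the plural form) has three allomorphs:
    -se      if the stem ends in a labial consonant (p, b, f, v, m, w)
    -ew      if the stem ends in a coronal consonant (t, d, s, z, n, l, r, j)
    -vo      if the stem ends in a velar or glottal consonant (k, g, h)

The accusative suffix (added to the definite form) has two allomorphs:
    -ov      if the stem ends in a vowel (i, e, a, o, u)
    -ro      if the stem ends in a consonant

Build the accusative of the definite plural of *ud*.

udezewro

The final consonant of *ud* is /d/, which is voiced, so the plural suffix is -ez, giving *udez*.
The plural form *udez*: final consonant = /z/, coronal → -ew → *udezew*.
The definite form *udezew* — final sound /w/ (a consonant) → -ro → *udezewro*.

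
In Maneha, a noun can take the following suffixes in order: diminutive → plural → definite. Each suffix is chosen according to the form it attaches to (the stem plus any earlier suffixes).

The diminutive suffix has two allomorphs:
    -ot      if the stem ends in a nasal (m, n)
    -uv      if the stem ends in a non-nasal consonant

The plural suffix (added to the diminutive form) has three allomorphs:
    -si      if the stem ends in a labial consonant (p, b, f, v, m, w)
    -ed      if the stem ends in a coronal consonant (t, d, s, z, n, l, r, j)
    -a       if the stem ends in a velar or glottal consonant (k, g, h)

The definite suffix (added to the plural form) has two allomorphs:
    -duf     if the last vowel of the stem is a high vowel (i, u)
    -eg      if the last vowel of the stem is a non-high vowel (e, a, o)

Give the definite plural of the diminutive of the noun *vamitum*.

*vamitum*: final consonant = /m/, a nasal → -ot → *vamitumot*.
The diminutive form *vamitumot*: final consonant = /t/, coronal → -ed → *vamitumoted*.
The last vowel of the plural form *vamitumoted* is /e/, which is a non-high vowel, so the definite suffix is -eg, giving *vamitumotedeg*.

vamitumotedeg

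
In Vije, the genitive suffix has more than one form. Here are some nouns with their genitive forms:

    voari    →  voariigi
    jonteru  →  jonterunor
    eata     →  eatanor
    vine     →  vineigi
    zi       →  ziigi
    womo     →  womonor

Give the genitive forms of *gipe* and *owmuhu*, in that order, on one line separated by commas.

The suffix is conditioned by the last vowel: -igi when the last vowel of the stem is a front vowel (*voari*, *vine*, *zi*); -nor when the last vowel of the stem is a back vowel (*jonteru*, *eata*, *womo*).
*gipe* — last vowel /e/ (a front vowel) → -igi → *gipeigi*.
The last vowel of *owmuhu* is /u/, which is a back vowel, so the suffix is -nor, giving *owmuhunor*.

gipeigi, owmuhunor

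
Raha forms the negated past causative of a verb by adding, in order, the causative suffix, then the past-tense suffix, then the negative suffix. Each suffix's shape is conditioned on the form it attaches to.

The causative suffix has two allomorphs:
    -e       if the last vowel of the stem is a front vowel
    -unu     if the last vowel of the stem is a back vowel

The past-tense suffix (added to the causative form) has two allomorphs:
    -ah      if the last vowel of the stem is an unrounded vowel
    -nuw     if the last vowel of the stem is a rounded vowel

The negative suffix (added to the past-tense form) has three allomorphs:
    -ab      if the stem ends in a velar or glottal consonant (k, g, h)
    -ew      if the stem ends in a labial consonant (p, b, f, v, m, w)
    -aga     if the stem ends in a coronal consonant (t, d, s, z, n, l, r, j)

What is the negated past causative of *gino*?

*gino*: last vowel = /o/, a back vowel → -unu → *ginounu*.
The causative form *ginounu* — last vowel /u/ (a rounded vowel) → -nuw → *ginoununuw*.
The past-tense form *ginoununuw*: final consonant = /w/, labial → -ew → *ginoununuwew*.

ginoununuwew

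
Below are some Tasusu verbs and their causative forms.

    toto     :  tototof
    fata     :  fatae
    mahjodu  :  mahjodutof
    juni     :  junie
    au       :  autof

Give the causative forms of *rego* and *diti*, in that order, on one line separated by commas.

regotof, ditie

Looking at the last vowel of each stem: -tof when the last vowel of the stem is a rounded vowel (*toto*, *mahjodu*, *au*); -e when the last vowel of the stem is an unrounded vowel (*fata*, *juni*).
*rego*: last vowel = /o/, a rounded vowel → -tof → *regotof*.
*diti*: last vowel = /i/, an unrounded vowel → -e → *ditie*.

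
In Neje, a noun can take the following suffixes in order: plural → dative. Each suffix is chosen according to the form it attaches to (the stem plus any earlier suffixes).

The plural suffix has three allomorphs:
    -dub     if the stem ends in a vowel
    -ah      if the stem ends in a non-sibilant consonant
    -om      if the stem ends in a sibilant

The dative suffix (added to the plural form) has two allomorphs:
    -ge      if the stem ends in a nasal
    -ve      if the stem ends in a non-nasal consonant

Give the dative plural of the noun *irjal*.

*irjal*: final sound = /l/, a non-sibilant consonant → -ah → *irjalah*.
The plural form *irjalah*: final consonant = /h/, non-nasal → -ve → *irjalahve*.

irjalahve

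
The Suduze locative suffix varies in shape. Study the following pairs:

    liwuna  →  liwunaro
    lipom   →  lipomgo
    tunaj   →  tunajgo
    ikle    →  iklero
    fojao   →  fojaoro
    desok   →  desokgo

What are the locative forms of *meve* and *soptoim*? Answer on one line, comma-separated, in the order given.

The pattern is consonant vs. vowel: -go when the stem ends in a consonant (*lipom*, *tunaj*, *desok*); -ro when the stem ends in a vowel (*liwuna*, *ikle*, *fojao*).
The final sound of *meve* is /e/, which is a vowel, so the suffix is -ro, giving *mevero*.
The final sound of *soptoim* is /m/, which is a consonant, so the suffix is -go, giving *soptoimgo*.

mevero, soptoimgo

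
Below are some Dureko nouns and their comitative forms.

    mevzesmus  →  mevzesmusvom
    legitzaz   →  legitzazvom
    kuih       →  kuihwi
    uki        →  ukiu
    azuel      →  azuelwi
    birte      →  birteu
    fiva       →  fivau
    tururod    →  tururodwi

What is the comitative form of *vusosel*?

The suffix is conditioned by the final sound: -vom when the stem ends in a sibilant (*mevzesmus*, *legitzaz*); -wi when the stem ends in a non-sibilant consonant (*kuih*, *azuel*, *tururod*); -u when the stem ends in a vowel (*uki*, *birte*, *fiva*).
*vusosel* — final sound /l/ (a non-sibilant consonant) → -wi → *vusoselwi*.

vusoselwi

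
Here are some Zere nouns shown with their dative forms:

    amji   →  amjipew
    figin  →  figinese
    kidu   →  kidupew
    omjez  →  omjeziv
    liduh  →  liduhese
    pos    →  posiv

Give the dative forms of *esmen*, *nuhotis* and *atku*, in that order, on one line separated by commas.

Looking at the final sound of each stem: -iv when the stem ends in a sibilant (*omjez*, *pos*); -ese when the stem ends in a non-sibilant consonant (*figin*, *liduh*); -pew when the stem ends in a vowel (*amji*, *kidu*).
Since the final sound of *esmen* is /n/ (a non-sibilant consonant), it takes -ese, giving *esmenese*.
The final sound of *nuhotis* is /s/, which is a sibilant, so the suffix is -iv, giving *nuhotisiv*.
*atku*: final sound = /u/, a vowel → -pew → *atkupew*.

esmenese, nuhotisiv, atkupew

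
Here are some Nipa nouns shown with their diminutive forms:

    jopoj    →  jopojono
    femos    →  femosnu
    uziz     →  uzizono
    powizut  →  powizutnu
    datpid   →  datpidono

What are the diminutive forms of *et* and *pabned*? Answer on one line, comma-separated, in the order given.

The alternation tracks the final consonant of the stem — -nu when the stem ends in a voiceless consonant (*femos*, *powizut*); -ono when the stem ends in a voiced consonant (*jopoj*, *uziz*, *datpid*).
*et* — final consonant /t/ (voiceless) → -nu → *etnu*.
Since the final consonant of *pabned* is /d/ (voiced), it takes -ono, giving *pabnedono*.

etnu, pabnedono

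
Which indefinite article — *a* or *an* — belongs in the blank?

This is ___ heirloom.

an

The indefinite article is chosen by the initial *sound* of the following word, not its spelling.
*heirloom* begins with the sound /ɛ/ (silent h) — a vowel sound.
So the article is *an*: This is an heirloom.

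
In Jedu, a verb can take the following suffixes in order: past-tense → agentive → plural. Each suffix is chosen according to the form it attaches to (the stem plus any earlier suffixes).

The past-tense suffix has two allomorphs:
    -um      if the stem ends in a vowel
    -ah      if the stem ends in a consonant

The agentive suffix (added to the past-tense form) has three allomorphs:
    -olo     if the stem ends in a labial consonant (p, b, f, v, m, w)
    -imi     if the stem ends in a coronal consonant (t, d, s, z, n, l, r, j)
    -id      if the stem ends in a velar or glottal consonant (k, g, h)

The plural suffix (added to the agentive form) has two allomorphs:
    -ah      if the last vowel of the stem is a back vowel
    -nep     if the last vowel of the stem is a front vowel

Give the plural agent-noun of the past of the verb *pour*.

*pour*: final sound = /r/, a consonant → -ah → *pourah*.
The past-tense form *pourah* — final consonant /h/ (velar/glottal) → -id → *pourahid*.
The agentive form *pourahid* — last vowel /i/ (a front vowel) → -nep → *pourahidnep*.

pourahidnep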